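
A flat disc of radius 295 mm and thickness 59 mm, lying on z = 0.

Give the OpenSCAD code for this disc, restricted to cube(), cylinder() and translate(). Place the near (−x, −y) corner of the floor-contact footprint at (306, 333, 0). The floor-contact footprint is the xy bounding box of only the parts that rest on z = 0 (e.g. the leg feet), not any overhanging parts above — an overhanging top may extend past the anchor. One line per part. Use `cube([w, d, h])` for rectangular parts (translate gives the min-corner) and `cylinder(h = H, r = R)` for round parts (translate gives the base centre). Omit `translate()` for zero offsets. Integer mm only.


translate([601, 628, 0]) cylinder(h = 59, r = 295);


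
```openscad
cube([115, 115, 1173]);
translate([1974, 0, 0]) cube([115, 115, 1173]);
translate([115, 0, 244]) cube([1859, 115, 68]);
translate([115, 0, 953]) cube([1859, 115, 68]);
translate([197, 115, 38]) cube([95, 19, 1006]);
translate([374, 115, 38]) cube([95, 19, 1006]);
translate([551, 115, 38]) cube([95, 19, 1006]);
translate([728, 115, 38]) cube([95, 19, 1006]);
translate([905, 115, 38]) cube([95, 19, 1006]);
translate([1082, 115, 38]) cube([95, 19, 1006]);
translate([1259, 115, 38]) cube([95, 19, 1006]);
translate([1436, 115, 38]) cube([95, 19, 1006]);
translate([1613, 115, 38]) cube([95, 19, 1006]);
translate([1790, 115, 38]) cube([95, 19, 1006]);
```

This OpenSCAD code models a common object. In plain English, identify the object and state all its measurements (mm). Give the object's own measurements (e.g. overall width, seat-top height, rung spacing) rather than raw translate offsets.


A fence section. Two 115×115 mm posts, 1173 mm tall, stand on the floor with a clear span of 1859 mm between their inner faces. Two horizontal rails of 115×68 mm section span the gap between the posts with their undersides at z = 244 mm and z = 953 mm, flush with the posts' −y face. 10 pickets, each 95 mm wide, 19 mm thick and 1006 mm tall, are fixed to the +y face of the rails with their bottoms at z = 38 mm, spaced across the span with a 82 mm gap after the −x post and between neighbouring pickets, with 89 mm left before the +x post.


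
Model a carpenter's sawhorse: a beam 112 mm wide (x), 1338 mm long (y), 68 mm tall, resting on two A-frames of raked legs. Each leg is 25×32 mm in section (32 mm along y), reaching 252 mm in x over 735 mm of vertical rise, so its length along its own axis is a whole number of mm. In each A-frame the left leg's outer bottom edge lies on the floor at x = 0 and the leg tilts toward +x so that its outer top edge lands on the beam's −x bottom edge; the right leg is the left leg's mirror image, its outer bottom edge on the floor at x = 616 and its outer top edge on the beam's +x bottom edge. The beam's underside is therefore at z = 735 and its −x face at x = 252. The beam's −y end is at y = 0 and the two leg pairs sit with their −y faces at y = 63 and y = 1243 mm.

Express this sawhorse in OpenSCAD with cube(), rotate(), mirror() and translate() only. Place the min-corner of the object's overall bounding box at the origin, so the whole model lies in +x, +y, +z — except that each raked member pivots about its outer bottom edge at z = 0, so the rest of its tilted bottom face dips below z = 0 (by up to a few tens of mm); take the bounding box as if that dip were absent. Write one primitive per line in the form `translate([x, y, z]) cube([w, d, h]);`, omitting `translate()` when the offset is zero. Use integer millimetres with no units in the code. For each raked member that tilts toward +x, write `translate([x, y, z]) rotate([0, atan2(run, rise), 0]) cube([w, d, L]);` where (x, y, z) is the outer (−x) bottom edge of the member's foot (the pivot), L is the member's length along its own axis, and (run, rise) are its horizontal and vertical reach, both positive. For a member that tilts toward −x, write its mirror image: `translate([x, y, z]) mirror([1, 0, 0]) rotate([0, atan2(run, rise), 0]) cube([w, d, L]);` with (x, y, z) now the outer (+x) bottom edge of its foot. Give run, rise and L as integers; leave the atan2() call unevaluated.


translate([252, 0, 735]) cube([112, 1338, 68]);
translate([0, 63, 0]) rotate([0, atan2(252, 735), 0]) cube([25, 32, 777]);
translate([616, 63, 0]) mirror([1, 0, 0]) rotate([0, atan2(252, 735), 0]) cube([25, 32, 777]);
translate([0, 1243, 0]) rotate([0, atan2(252, 735), 0]) cube([25, 32, 777]);
translate([616, 1243, 0]) mirror([1, 0, 0]) rotate([0, atan2(252, 735), 0]) cube([25, 32, 777]);


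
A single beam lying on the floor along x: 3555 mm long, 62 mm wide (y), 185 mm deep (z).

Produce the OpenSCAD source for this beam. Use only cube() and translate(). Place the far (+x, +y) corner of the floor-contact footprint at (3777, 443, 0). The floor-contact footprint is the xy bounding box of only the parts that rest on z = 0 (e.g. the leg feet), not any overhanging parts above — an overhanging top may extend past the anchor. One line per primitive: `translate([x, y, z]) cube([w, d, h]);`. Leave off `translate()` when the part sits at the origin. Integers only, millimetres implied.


translate([222, 381, 0]) cube([3555, 62, 185]);


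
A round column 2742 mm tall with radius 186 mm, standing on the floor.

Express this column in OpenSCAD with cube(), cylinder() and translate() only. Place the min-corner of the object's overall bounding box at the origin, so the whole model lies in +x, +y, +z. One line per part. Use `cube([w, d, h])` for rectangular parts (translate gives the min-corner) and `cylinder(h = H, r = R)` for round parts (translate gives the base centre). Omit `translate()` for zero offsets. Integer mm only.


translate([186, 186, 0]) cylinder(h = 2742, r = 186);


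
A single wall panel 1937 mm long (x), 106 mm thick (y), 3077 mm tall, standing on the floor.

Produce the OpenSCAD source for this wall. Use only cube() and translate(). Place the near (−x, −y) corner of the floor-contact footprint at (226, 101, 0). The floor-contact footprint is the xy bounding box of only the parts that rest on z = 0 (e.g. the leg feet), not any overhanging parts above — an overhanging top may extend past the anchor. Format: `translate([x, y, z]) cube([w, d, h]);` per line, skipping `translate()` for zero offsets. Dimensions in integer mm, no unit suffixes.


translate([226, 101, 0]) cube([1937, 106, 3077]);


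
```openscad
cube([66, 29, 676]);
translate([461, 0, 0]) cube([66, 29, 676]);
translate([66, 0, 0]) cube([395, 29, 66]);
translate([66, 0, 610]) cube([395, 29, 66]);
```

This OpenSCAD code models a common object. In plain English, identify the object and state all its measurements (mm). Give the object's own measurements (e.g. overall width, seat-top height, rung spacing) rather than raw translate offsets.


A rectangular picture frame lying in the x–z plane (depth along y). The opening is 395 mm wide (x) by 544 mm tall (z), surrounded by a border 66 mm wide on all four sides. The frame is 29 mm deep and is made of two full-height vertical stiles with two horizontal rails fitted between them.


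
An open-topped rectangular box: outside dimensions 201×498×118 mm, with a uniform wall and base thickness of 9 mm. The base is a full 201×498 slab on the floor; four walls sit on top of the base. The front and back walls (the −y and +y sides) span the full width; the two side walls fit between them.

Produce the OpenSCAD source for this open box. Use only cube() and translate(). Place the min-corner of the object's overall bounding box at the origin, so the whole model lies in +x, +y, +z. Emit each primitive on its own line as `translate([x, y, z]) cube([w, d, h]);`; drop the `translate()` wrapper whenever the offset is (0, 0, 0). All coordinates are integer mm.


cube([201, 498, 9]);
translate([0, 0, 9]) cube([201, 9, 109]);
translate([0, 489, 9]) cube([201, 9, 109]);
translate([0, 9, 9]) cube([9, 480, 109]);
translate([192, 9, 9]) cube([9, 480, 109]);


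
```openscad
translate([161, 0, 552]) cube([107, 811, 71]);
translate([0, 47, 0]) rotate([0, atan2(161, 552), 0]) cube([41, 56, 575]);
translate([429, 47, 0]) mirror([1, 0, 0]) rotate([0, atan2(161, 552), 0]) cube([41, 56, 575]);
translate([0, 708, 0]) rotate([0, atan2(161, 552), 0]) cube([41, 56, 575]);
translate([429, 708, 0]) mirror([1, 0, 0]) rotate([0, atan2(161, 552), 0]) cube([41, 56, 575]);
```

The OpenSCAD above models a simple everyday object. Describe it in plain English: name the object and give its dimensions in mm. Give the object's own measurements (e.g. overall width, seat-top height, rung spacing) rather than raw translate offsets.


A sawhorse. A 107×811×71 mm beam (x, y, z) sits on two A-frame leg pairs. Each pair is two raked legs of 41×56 mm section (56 mm along y) splaying symmetrically in x. Each leg rises 552 mm vertically over 161 mm of horizontal reach and is 575 mm long along its own axis. Every leg's outer bottom edge rests on the floor and its outer top edge meets a bottom edge of the beam — the left legs (tilting toward +x) meet the beam's −x bottom edge, the right legs (their mirror images, tilting toward −x) meet its +x bottom edge — so the leg tops tuck under the beam, the beam's underside is 552 mm above the floor, and the feet are 429 mm apart outside-to-outside with the beam centred between them. The two leg pairs are set in 47 mm from either end of the beam.


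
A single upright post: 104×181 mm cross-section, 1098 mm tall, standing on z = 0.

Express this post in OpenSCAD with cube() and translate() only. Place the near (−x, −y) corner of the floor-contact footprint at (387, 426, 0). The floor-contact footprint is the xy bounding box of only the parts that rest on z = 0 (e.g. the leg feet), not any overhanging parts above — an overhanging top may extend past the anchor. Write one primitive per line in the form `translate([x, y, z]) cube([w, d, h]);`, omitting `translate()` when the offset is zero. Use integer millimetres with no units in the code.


translate([387, 426, 0]) cube([104, 181, 1098]);


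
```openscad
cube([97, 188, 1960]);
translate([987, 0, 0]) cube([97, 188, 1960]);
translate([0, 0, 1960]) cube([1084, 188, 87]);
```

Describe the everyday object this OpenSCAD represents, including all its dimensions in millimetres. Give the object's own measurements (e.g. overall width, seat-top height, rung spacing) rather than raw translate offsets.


A door frame. The clear opening is 890 mm wide and 1960 mm high. Two 97 mm wide jambs, 188 mm deep, stand either side of the opening from the floor to the top of the opening. A 87 mm thick head sits across the top of both jambs, spanning the full outside width of the frame.


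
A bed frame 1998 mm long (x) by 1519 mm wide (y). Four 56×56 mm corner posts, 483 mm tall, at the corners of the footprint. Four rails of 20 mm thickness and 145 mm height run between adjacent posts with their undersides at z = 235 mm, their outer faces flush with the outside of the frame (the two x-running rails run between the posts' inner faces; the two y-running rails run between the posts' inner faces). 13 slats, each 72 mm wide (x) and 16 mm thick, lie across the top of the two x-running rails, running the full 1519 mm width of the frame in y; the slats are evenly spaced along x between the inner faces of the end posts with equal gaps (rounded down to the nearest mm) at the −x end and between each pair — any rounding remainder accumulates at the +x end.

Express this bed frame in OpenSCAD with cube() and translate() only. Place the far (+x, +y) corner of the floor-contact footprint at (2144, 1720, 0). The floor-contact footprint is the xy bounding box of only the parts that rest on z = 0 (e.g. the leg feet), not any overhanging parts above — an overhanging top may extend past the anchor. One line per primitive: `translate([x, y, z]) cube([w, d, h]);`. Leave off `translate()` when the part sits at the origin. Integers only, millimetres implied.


translate([146, 201, 0]) cube([56, 56, 483]);
translate([146, 1664, 0]) cube([56, 56, 483]);
translate([2088, 201, 0]) cube([56, 56, 483]);
translate([2088, 1664, 0]) cube([56, 56, 483]);
translate([202, 201, 235]) cube([1886, 20, 145]);
translate([202, 1700, 235]) cube([1886, 20, 145]);
translate([146, 257, 235]) cube([20, 1407, 145]);
translate([2124, 257, 235]) cube([20, 1407, 145]);
translate([269, 201, 380]) cube([72, 1519, 16]);
translate([408, 201, 380]) cube([72, 1519, 16]);
translate([547, 201, 380]) cube([72, 1519, 16]);
translate([686, 201, 380]) cube([72, 1519, 16]);
translate([825, 201, 380]) cube([72, 1519, 16]);
translate([964, 201, 380]) cube([72, 1519, 16]);
translate([1103, 201, 380]) cube([72, 1519, 16]);
translate([1242, 201, 380]) cube([72, 1519, 16]);
translate([1381, 201, 380]) cube([72, 1519, 16]);
translate([1520, 201, 380]) cube([72, 1519, 16]);
translate([1659, 201, 380]) cube([72, 1519, 16]);
translate([1798, 201, 380]) cube([72, 1519, 16]);
translate([1937, 201, 380]) cube([72, 1519, 16]);


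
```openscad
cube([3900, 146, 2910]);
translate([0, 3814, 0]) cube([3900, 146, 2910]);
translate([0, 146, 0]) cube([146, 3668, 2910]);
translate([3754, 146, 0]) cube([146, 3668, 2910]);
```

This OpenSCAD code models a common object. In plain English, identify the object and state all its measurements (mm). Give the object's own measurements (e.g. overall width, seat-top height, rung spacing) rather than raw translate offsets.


The wall frame of a small rectangular building: four walls, each 2910 mm tall and 146 mm thick, enclosing a footprint 3900 mm (x) by 3960 mm (y) outside-to-outside, with no floor or roof. The front and back walls (the −y and +y sides) span the full width; the two side walls fit between them.


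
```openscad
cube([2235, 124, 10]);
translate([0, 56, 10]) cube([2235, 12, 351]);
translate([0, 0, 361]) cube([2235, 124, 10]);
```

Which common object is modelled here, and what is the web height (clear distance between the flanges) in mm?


An I-beam. The web height is 351 mm.

Two wide flanges with a thin centred web — an I-beam. Overall 371 mm minus two 10 mm flanges gives a web of 371 − 2·10 = 351 mm.


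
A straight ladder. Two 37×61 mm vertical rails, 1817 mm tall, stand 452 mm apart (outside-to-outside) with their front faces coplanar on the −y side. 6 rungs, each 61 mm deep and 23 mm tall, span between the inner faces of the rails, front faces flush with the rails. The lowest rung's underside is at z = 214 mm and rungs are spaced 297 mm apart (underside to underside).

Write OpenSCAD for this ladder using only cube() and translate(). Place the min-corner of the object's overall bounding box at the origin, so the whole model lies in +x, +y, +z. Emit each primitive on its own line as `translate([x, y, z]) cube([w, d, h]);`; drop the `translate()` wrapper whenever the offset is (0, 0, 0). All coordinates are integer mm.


cube([37, 61, 1817]);
translate([415, 0, 0]) cube([37, 61, 1817]);
translate([37, 0, 214]) cube([378, 61, 23]);
translate([37, 0, 511]) cube([378, 61, 23]);
translate([37, 0, 808]) cube([378, 61, 23]);
translate([37, 0, 1105]) cube([378, 61, 23]);
translate([37, 0, 1402]) cube([378, 61, 23]);
translate([37, 0, 1699]) cube([378, 61, 23]);


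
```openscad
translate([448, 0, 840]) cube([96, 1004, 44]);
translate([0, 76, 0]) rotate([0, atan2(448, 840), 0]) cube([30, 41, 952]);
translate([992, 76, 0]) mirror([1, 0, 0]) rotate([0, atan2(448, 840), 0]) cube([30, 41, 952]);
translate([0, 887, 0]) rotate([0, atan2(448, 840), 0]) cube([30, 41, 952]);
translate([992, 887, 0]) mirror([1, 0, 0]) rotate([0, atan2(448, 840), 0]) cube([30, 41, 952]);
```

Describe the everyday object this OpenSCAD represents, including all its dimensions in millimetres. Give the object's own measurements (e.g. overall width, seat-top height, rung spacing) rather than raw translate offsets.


A sawhorse. A 96×1004×44 mm beam (x, y, z) sits on two A-frame leg pairs. Each pair is two raked legs of 30×41 mm section (41 mm along y) splaying symmetrically in x. Each leg rises 840 mm vertically over 448 mm of horizontal reach and is 952 mm long along its own axis. Every leg's outer bottom edge rests on the floor and its outer top edge meets a bottom edge of the beam — the left legs (tilting toward +x) meet the beam's −x bottom edge, the right legs (their mirror images, tilting toward −x) meet its +x bottom edge — so the leg tops tuck under the beam, the beam's underside is 840 mm above the floor, and the feet are 992 mm apart outside-to-outside with the beam centred between them. The two leg pairs are set in 76 mm from either end of the beam.


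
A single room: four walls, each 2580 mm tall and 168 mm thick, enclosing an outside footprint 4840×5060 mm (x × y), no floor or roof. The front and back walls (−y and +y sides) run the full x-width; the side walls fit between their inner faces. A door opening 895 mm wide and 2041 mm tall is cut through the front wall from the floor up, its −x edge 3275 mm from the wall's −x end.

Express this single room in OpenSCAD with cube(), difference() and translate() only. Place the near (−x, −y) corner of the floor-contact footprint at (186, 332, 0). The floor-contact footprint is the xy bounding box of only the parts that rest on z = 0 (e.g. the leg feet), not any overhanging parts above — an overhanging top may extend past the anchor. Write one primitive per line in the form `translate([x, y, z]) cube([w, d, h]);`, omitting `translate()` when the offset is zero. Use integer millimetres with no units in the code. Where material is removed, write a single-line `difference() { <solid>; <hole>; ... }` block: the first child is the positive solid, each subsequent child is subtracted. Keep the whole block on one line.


difference() { translate([186, 332, 0]) cube([4840, 168, 2580]); translate([3461, 332, 0]) cube([895, 168, 2041]); }
translate([186, 5224, 0]) cube([4840, 168, 2580]);
translate([186, 500, 0]) cube([168, 4724, 2580]);
translate([4858, 500, 0]) cube([168, 4724, 2580]);


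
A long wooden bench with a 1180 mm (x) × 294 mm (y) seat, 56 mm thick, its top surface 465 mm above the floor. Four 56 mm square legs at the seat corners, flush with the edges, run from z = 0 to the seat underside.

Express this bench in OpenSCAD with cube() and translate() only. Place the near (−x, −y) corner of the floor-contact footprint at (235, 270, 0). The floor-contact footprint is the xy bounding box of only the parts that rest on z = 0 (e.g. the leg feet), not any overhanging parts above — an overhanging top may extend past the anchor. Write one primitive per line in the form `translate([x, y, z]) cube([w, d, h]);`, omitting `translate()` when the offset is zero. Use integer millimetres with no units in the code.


translate([235, 270, 409]) cube([1180, 294, 56]);
translate([235, 270, 0]) cube([56, 56, 409]);
translate([235, 508, 0]) cube([56, 56, 409]);
translate([1359, 270, 0]) cube([56, 56, 409]);
translate([1359, 508, 0]) cube([56, 56, 409]);


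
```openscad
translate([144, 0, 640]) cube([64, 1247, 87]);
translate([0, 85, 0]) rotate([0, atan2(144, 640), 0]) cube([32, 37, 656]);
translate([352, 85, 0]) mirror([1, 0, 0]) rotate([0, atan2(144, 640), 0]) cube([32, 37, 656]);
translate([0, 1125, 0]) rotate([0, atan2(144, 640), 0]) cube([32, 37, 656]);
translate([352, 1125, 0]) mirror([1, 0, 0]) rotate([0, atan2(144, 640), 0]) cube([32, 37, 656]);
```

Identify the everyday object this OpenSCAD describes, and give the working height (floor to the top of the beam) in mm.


A sawhorse. The overall height is 727 mm.

A beam across two mirrored pairs of raked legs — a sawhorse. The beam's underside is at z = 640 (matching the legs' vertical rise in atan2(144, 640)) and the beam is 87 mm tall, so its top is at 640 + 87 = 727 mm. The raked legs top out at the beam's underside, so that is the highest point.


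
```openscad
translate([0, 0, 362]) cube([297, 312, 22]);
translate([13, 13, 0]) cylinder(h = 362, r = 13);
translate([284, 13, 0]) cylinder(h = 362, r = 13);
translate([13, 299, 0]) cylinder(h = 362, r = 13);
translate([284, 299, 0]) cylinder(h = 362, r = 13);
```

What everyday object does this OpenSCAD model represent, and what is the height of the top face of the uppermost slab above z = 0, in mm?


A stool. The seat height is 384 mm.

A 297×312×22 slab at z = 362 on four corner cylinders — a stool. The seat top is 362 + 22 = 384 mm.


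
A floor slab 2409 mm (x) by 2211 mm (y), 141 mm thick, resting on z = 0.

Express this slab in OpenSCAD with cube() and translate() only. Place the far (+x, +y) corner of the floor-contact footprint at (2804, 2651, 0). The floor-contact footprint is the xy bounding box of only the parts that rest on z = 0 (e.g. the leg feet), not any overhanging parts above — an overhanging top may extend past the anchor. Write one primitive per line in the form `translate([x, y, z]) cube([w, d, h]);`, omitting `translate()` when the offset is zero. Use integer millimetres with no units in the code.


translate([395, 440, 0]) cube([2409, 2211, 141]);


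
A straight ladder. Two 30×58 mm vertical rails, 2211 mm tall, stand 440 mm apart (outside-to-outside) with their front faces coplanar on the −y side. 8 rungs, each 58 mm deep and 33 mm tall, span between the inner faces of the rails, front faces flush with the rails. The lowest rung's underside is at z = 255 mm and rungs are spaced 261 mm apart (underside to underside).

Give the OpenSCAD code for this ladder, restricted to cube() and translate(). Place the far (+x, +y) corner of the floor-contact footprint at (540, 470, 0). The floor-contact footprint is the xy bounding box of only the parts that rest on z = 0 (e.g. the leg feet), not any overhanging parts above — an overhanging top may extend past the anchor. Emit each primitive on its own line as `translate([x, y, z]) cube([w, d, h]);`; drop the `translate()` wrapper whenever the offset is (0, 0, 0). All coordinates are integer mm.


// rung span = 440 - 2*30 = 380
// rung[k] z = 255 + k*261
translate([100, 412, 0]) cube([30, 58, 2211]);
translate([510, 412, 0]) cube([30, 58, 2211]);
translate([130, 412, 255]) cube([380, 58, 33]);
translate([130, 412, 516]) cube([380, 58, 33]);
translate([130, 412, 777]) cube([380, 58, 33]);
translate([130, 412, 1038]) cube([380, 58, 33]);
translate([130, 412, 1299]) cube([380, 58, 33]);
translate([130, 412, 1560]) cube([380, 58, 33]);
translate([130, 412, 1821]) cube([380, 58, 33]);
translate([130, 412, 2082]) cube([380, 58, 33]);


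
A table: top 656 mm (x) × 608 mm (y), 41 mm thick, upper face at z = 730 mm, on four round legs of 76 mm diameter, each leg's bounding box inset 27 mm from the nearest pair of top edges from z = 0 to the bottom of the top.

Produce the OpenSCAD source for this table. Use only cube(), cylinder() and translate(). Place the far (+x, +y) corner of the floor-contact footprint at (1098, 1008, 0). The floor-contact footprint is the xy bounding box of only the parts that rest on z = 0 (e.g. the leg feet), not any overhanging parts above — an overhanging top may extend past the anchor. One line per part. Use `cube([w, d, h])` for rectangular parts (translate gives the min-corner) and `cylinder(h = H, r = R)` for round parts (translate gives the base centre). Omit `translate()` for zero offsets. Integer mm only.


// leg_h = 730 - 41 = 689
translate([469, 427, 689]) cube([656, 608, 41]);
translate([534, 492, 0]) cylinder(h = 689, r = 38);
translate([1060, 492, 0]) cylinder(h = 689, r = 38);
translate([534, 970, 0]) cylinder(h = 689, r = 38);
translate([1060, 970, 0]) cylinder(h = 689, r = 38);


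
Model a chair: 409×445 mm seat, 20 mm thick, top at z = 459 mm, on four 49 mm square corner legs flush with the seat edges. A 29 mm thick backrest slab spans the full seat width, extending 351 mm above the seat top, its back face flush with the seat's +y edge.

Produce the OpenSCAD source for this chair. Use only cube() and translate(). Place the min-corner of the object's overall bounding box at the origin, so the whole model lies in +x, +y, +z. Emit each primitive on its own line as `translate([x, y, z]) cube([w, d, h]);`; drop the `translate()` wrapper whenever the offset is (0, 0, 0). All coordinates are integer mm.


translate([0, 0, 439]) cube([409, 445, 20]);
cube([49, 49, 439]);
translate([360, 0, 0]) cube([49, 49, 439]);
translate([0, 396, 0]) cube([49, 49, 439]);
translate([360, 396, 0]) cube([49, 49, 439]);
translate([0, 416, 459]) cube([409, 29, 351]);


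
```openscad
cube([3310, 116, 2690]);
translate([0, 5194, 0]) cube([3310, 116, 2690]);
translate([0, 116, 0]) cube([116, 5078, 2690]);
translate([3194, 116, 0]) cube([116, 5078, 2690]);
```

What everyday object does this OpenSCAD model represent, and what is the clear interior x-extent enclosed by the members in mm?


A house (or room) frame. The interior width is 3078 mm.

Four 2690 mm walls enclosing a rectangle with no floor or roof — a room or house frame. Outside width is 3310 mm and wall thickness is 116 mm, so the interior width is 3310 − 2 × 116 = 3078 mm.


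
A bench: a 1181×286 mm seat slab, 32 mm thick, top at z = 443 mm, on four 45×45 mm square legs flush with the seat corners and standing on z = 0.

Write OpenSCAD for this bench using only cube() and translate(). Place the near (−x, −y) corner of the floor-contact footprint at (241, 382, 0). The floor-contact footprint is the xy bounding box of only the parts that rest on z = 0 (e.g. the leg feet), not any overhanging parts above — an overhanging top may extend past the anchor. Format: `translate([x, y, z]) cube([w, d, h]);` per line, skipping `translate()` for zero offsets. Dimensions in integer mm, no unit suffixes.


translate([241, 382, 411]) cube([1181, 286, 32]);
translate([241, 382, 0]) cube([45, 45, 411]);
translate([241, 623, 0]) cube([45, 45, 411]);
translate([1377, 382, 0]) cube([45, 45, 411]);
translate([1377, 623, 0]) cube([45, 45, 411]);


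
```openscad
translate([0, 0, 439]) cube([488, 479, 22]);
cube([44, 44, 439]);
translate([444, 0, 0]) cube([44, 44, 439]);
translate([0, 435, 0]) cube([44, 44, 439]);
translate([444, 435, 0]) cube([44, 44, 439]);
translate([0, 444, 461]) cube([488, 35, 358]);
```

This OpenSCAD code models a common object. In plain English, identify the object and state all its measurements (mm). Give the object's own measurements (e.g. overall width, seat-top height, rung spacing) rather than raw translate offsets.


A chair. The seat is a 488×479×22 mm slab with its top at z = 461 mm, on four 44×44 mm corner legs (flush with the seat edges, standing on z = 0). A flat backrest 35 mm thick, 358 mm tall, spans the full seat width and rises from the seat top along its +y edge, rear face flush with the rear of the seat.


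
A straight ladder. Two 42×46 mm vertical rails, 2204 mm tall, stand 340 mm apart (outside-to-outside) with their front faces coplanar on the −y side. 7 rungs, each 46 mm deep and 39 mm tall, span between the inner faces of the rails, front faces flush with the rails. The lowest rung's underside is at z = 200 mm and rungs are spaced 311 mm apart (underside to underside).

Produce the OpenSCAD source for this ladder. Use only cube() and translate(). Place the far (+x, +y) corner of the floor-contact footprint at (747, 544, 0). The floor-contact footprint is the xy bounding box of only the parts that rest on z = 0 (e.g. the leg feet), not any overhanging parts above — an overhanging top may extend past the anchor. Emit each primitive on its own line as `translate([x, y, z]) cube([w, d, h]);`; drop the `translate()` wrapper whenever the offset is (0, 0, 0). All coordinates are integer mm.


// rung span = 340 - 2*42 = 256
// rung[k] z = 200 + k*311
translate([407, 498, 0]) cube([42, 46, 2204]);
translate([705, 498, 0]) cube([42, 46, 2204]);
translate([449, 498, 200]) cube([256, 46, 39]);
translate([449, 498, 511]) cube([256, 46, 39]);
translate([449, 498, 822]) cube([256, 46, 39]);
translate([449, 498, 1133]) cube([256, 46, 39]);
translate([449, 498, 1444]) cube([256, 46, 39]);
translate([449, 498, 1755]) cube([256, 46, 39]);
translate([449, 498, 2066]) cube([256, 46, 39]);


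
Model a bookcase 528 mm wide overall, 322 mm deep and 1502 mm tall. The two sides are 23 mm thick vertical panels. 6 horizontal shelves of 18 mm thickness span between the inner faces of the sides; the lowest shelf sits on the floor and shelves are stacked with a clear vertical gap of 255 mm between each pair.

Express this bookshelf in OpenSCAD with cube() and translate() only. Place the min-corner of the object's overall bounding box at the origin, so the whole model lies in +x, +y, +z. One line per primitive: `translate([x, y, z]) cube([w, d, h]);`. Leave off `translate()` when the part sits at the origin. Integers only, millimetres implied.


cube([23, 322, 1502]);
translate([505, 0, 0]) cube([23, 322, 1502]);
translate([23, 0, 0]) cube([482, 322, 18]);
translate([23, 0, 273]) cube([482, 322, 18]);
translate([23, 0, 546]) cube([482, 322, 18]);
translate([23, 0, 819]) cube([482, 322, 18]);
translate([23, 0, 1092]) cube([482, 322, 18]);
translate([23, 0, 1365]) cube([482, 322, 18]);


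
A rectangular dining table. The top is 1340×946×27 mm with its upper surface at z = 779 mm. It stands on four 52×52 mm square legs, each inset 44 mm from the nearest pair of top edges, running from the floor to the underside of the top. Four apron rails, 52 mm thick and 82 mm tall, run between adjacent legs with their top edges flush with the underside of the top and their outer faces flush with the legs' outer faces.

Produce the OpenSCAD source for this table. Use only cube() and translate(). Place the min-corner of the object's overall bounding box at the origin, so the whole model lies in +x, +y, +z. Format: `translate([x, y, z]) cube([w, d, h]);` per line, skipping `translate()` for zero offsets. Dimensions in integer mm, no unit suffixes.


translate([0, 0, 752]) cube([1340, 946, 27]);
translate([44, 44, 0]) cube([52, 52, 752]);
translate([1244, 44, 0]) cube([52, 52, 752]);
translate([44, 850, 0]) cube([52, 52, 752]);
translate([1244, 850, 0]) cube([52, 52, 752]);
translate([96, 44, 670]) cube([1148, 52, 82]);
translate([96, 850, 670]) cube([1148, 52, 82]);
translate([44, 96, 670]) cube([52, 754, 82]);
translate([1244, 96, 670]) cube([52, 754, 82]);


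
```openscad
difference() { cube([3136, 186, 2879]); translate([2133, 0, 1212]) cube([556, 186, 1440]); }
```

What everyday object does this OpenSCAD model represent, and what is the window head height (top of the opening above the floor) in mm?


A wall with a window opening. The window head height is 2652 mm.

A wall with a rectangular opening subtracted — a window. Sill at z = 1212, opening 1440 mm tall, so the head is at 1212 + 1440 = 2652 mm.


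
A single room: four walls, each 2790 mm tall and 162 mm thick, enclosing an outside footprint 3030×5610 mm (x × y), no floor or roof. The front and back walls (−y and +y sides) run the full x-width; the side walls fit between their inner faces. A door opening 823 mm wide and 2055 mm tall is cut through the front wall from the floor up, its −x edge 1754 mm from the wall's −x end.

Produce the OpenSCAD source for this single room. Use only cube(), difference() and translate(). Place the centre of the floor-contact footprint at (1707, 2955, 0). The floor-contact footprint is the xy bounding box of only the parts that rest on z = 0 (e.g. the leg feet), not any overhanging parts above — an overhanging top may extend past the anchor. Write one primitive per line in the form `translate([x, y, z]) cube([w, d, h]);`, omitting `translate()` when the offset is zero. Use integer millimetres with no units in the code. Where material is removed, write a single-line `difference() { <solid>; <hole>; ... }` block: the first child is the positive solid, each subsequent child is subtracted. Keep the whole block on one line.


difference() { translate([192, 150, 0]) cube([3030, 162, 2790]); translate([1946, 150, 0]) cube([823, 162, 2055]); }
translate([192, 5598, 0]) cube([3030, 162, 2790]);
translate([192, 312, 0]) cube([162, 5286, 2790]);
translate([3060, 312, 0]) cube([162, 5286, 2790]);


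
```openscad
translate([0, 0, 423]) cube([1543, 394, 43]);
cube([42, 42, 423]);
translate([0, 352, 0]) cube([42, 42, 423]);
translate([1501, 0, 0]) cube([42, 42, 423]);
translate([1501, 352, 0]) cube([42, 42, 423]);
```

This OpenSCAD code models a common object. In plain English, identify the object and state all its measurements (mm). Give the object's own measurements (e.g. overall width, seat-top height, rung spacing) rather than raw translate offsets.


A long wooden bench with a 1543 mm (x) × 394 mm (y) seat, 43 mm thick, its top surface 466 mm above the floor. Four 42 mm square legs at the seat corners, flush with the edges, run from z = 0 to the seat underside.


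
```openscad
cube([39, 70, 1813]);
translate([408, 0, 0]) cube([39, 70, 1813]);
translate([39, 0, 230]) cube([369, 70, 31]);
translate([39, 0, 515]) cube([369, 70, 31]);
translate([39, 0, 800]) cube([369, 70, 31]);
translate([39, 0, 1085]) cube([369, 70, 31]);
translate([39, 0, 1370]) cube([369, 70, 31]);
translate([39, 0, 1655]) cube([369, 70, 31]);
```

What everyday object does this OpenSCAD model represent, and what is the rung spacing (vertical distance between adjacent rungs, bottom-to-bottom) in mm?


A ladder. The rung spacing is 285 mm.

Two tall 39×70 posts with 6 short bars between them — a ladder. Adjacent rungs sit at z = 230 and z = 515, so the spacing is 515 − 230 = 285 mm.


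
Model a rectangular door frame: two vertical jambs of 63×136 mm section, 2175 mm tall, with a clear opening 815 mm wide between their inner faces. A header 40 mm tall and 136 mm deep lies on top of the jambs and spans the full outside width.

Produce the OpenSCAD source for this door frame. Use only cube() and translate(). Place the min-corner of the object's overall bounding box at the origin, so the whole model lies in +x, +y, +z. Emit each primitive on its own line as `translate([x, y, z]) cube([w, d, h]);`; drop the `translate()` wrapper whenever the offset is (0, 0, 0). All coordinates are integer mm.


cube([63, 136, 2175]);
translate([878, 0, 0]) cube([63, 136, 2175]);
translate([0, 0, 2175]) cube([941, 136, 40]);


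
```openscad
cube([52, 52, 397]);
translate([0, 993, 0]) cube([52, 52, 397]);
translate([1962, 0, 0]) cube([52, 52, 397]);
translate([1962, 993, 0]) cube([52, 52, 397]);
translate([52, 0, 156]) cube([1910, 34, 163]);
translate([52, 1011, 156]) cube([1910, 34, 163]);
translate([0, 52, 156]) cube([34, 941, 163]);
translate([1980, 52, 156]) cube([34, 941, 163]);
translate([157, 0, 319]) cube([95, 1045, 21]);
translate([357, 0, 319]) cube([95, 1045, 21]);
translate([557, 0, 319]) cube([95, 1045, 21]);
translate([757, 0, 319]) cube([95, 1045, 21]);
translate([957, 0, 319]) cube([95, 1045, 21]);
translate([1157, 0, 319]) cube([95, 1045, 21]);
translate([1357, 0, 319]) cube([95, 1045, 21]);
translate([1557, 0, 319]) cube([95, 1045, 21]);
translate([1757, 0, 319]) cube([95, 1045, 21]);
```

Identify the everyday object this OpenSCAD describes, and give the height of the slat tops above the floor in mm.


A bed frame. The slat-top height is 340 mm.

Four posts, four rails, and a row of slats — a bed frame. Slats sit on the rails at z = 156 + 163 = 319; with slat thickness 21, the top is 340 mm.


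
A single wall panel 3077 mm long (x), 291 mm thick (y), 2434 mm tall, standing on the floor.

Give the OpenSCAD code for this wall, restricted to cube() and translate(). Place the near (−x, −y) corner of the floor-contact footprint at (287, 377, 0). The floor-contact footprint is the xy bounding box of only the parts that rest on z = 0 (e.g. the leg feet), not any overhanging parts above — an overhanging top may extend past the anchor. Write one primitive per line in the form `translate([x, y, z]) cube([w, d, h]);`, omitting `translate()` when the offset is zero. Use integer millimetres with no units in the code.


translate([287, 377, 0]) cube([3077, 291, 2434]);


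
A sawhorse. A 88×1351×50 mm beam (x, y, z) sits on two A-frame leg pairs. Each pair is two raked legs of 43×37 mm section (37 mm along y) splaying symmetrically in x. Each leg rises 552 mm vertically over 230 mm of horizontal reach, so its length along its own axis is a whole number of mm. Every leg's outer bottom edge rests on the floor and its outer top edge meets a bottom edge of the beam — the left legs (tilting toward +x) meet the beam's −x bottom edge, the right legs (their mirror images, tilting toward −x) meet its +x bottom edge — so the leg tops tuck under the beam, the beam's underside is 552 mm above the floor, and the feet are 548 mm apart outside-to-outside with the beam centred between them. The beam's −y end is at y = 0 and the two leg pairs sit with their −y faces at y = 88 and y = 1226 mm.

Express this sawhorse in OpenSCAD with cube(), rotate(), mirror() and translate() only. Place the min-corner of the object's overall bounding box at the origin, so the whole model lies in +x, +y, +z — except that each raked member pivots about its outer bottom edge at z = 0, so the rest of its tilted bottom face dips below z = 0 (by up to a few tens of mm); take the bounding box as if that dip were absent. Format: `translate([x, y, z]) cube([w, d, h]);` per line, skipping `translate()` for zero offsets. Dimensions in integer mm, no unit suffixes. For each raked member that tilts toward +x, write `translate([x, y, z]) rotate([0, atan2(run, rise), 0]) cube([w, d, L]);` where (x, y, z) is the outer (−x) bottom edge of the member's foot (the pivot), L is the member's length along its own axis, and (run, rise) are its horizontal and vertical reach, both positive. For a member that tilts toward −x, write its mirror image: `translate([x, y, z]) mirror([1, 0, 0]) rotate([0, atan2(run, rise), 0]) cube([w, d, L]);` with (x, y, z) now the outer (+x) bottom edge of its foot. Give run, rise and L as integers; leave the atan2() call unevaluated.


// leg length = √(230² + 552²) = 598
// right-leg outer foot x = 2·230 + 88 = 548
// beam min-corner = (230, 0, 552)
translate([230, 0, 552]) cube([88, 1351, 50]);
translate([0, 88, 0]) rotate([0, atan2(230, 552), 0]) cube([43, 37, 598]);
translate([548, 88, 0]) mirror([1, 0, 0]) rotate([0, atan2(230, 552), 0]) cube([43, 37, 598]);
translate([0, 1226, 0]) rotate([0, atan2(230, 552), 0]) cube([43, 37, 598]);
translate([548, 1226, 0]) mirror([1, 0, 0]) rotate([0, atan2(230, 552), 0]) cube([43, 37, 598]);


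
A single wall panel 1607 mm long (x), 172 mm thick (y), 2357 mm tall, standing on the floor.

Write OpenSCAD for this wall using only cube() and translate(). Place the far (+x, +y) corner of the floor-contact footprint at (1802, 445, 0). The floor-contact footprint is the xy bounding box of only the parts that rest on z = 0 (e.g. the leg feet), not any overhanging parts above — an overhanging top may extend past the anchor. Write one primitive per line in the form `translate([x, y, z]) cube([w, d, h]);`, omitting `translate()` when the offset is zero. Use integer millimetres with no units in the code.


translate([195, 273, 0]) cube([1607, 172, 2357]);


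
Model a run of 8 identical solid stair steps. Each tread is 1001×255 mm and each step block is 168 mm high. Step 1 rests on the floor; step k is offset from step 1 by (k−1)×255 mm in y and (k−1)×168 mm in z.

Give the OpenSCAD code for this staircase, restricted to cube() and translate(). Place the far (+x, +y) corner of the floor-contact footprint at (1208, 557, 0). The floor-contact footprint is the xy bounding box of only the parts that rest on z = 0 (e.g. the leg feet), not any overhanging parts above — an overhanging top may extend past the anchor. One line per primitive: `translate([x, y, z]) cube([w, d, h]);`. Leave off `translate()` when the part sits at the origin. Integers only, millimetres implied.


translate([207, 302, 0]) cube([1001, 255, 168]);
translate([207, 557, 168]) cube([1001, 255, 168]);
translate([207, 812, 336]) cube([1001, 255, 168]);
translate([207, 1067, 504]) cube([1001, 255, 168]);
translate([207, 1322, 672]) cube([1001, 255, 168]);
translate([207, 1577, 840]) cube([1001, 255, 168]);
translate([207, 1832, 1008]) cube([1001, 255, 168]);
translate([207, 2087, 1176]) cube([1001, 255, 168]);
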